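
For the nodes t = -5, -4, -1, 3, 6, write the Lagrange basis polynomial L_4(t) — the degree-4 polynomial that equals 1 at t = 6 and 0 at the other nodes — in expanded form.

L_4(t) = (1/2310)t^4 + (1/330)t^3 - (1/2310)t^2 - (67/2310)t - 2/77

L_4(t) = (t + 5)(t + 4)(t + 1)(t - 3) / [(11)·(10)·(7)·(3)]
       = (t^4 + 7t^3 - t^2 - 67t - 60) / (2310)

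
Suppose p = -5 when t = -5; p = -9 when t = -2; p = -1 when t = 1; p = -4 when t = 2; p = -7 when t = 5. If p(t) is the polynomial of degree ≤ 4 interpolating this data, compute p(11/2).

Evaluate each Lagrange basis at t = 11/2:
L_0(11/2) = (15/2)·(9/2)·(7/2)·(1/2)/[(-3)·(-6)·(-7)·(-10)] = 3/64
L_1(11/2) = (21/2)·(9/2)·(7/2)·(1/2)/[(3)·(-3)·(-4)·(-7)] = -21/64
L_2(11/2) = (21/2)·(15/2)·(7/2)·(1/2)/[(6)·(3)·(-1)·(-4)] = 245/128
L_3(11/2) = (21/2)·(15/2)·(9/2)·(1/2)/[(7)·(4)·(1)·(-3)] = -135/64
L_4(11/2) = (21/2)·(15/2)·(9/2)·(7/2)/[(10)·(7)·(4)·(3)] = 189/128
Sum: (-5)·(3/64) + (-9)·(-21/64) + (-1)·(245/128) + (-4)·(-135/64) + (-7)·(189/128) = -35/32

-35/32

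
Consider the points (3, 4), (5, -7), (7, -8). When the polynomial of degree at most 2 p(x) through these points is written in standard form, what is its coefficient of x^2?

The leading coefficient equals the top divided difference p[3,5,7].
p[3,5] = (-7 - 4) / (5 - 3) = -11/2
p[5,7] = (-8 - (-7)) / (7 - 5) = -1/2
p[3,5,7] = (-1/2 - (-11/2)) / (7 - 3) = 5/4

5/4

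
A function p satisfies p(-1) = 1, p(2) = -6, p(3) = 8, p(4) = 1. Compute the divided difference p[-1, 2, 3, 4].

p[-1,2] = (-6 - 1) / (2 - (-1)) = -7/3
p[2,3] = (8 - (-6)) / (3 - 2) = 14
p[3,4] = (1 - 8) / (4 - 3) = -7
p[-1,2,3] = (14 - (-7/3)) / (3 - (-1)) = 49/12
p[2,3,4] = (-7 - 14) / (4 - 2) = -21/2
p[-1,2,3,4] = (-21/2 - 49/12) / (4 - (-1)) = -35/12

-35/12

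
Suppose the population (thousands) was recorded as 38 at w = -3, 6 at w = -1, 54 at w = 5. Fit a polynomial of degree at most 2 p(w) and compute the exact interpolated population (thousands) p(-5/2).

L_0(-5/2) = (-3/2)·(-15/2)/[(-2)·(-8)] = 45/64
L_1(-5/2) = (1/2)·(-15/2)/[(2)·(-6)] = 5/16
L_2(-5/2) = (1/2)·(-3/2)/[(8)·(6)] = -1/64
Sum: 38·(45/64) + 6·(5/16) + 54·(-1/64) = 111/4

111/4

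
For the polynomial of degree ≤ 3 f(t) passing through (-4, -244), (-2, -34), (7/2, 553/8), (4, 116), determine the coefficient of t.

-3

L_0(t) = (t + 2)(t - 7/2)(t - 4) / [-120] = -(1/120)t^3 + (11/240)t^2 + (1/120)t - 7/30
L_1(t) = (t + 4)(t - 7/2)(t - 4) / [66] = (1/66)t^3 - (7/132)t^2 - (8/33)t + 28/33
L_2(t) = (t + 4)(t + 2)(t - 4) / [-165/8] = -(8/165)t^3 - (16/165)t^2 + (128/165)t + 256/165
L_3(t) = (t + 4)(t + 2)(t - 7/2) / [24] = (1/24)t^3 + (5/48)t^2 - (13/24)t - 7/6
f(t) = (-244)·L_0 + (-34)·L_1 + (553/8)·L_2 + 116·L_3
Only the coefficient of t is needed; take it from each L_i and combine:
(-244)·(1/120) + (-34)·(-8/33) + (553/8)·(128/165) + 116·(-13/24) = -3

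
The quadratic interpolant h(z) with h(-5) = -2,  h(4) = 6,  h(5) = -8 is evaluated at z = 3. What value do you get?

766/45

Evaluate each Lagrange basis at z = 3:
L_0(3) = (-1)·(-2)/[(-9)·(-10)] = 1/45
L_1(3) = (8)·(-2)/[(9)·(-1)] = 16/9
L_2(3) = (8)·(-1)/[(10)·(1)] = -4/5
Sum: (-2)·(1/45) + 6·(16/9) + (-8)·(-4/5) = 766/45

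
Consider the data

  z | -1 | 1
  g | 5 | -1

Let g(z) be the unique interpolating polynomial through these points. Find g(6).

Evaluate each Lagrange basis at z = 6:
L_0(6) = (5)/[(-2)] = -5/2
L_1(6) = (7)/[(2)] = 7/2
Sum: 5·(-5/2) + (-1)·(7/2) = -16

-16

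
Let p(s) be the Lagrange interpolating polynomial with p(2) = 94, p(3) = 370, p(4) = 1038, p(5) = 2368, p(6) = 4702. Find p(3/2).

L_0(3/2) = (-3/2)·(-5/2)·(-7/2)·(-9/2)/[(-1)·(-2)·(-3)·(-4)] = 315/128
L_1(3/2) = (-1/2)·(-5/2)·(-7/2)·(-9/2)/[(1)·(-1)·(-2)·(-3)] = -105/32
L_2(3/2) = (-1/2)·(-3/2)·(-7/2)·(-9/2)/[(2)·(1)·(-1)·(-2)] = 189/64
L_3(3/2) = (-1/2)·(-3/2)·(-5/2)·(-9/2)/[(3)·(2)·(1)·(-1)] = -45/32
L_4(3/2) = (-1/2)·(-3/2)·(-5/2)·(-7/2)/[(4)·(3)·(2)·(1)] = 35/128
Sum: 94·(315/128) + 370·(-105/32) + 1038·(189/64) + 2368·(-45/32) + 4702·(35/128) = 613/16

613/16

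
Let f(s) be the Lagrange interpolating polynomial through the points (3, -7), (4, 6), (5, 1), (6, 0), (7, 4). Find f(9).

-74

Evaluate each Lagrange basis at s = 9:
L_0(9) = (5)·(4)·(3)·(2)/[(-1)·(-2)·(-3)·(-4)] = 5
L_1(9) = (6)·(4)·(3)·(2)/[(1)·(-1)·(-2)·(-3)] = -24
L_2(9) = (6)·(5)·(3)·(2)/[(2)·(1)·(-1)·(-2)] = 45
L_3(9) = (6)·(5)·(4)·(2)/[(3)·(2)·(1)·(-1)] = -40
L_4(9) = (6)·(5)·(4)·(3)/[(4)·(3)·(2)·(1)] = 15
Sum: (-7)·(5) + 6·(-24) + 1·(45) + 0 + 4·(15) = -74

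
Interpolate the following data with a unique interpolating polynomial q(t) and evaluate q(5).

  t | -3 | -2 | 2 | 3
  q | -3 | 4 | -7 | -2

Using Newton's divided-difference form:
q[-3,-2] = (4 - (-3)) / (-2 - (-3)) = 7
q[-2,2] = (-7 - 4) / (2 - (-2)) = -11/4
q[2,3] = (-2 - (-7)) / (3 - 2) = 5
q[-3,-2,2] = (-11/4 - 7) / (2 - (-3)) = -39/20
q[-2,2,3] = (5 - (-11/4)) / (3 - (-2)) = 31/20
q[-3,-2,2,3] = (31/20 - (-39/20)) / (3 - (-3)) = 7/12
q(5) = -3 + 7·(8) + (-39/20)·(8)·(7) + (7/12)·(8)·(7)·(3) = 209/5

209/5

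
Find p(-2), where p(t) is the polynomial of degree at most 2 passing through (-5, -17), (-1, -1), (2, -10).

Evaluate each Lagrange basis at t = -2:
L_0(-2) = (-1)·(-4)/[(-4)·(-7)] = 1/7
L_1(-2) = (3)·(-4)/[(4)·(-3)] = 1
L_2(-2) = (3)·(-1)/[(7)·(3)] = -1/7
Sum: (-17)·(1/7) + (-1)·(1) + (-10)·(-1/7) = -2

-2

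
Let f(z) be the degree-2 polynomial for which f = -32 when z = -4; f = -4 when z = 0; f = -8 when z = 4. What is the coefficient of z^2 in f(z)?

The leading coefficient equals the top divided difference f[-4,0,4].
f[-4,0] = (-4 - (-32)) / (0 - (-4)) = 7
f[0,4] = (-8 - (-4)) / (4 - 0) = -1
f[-4,0,4] = (-1 - 7) / (4 - (-4)) = -1

-1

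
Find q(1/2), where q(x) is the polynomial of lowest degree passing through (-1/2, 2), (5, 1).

L_0(1/2) = (-9/2)/[(-11/2)] = 9/11
L_1(1/2) = (1)/[(11/2)] = 2/11
Sum: 2·(9/11) + 1·(2/11) = 20/11

20/11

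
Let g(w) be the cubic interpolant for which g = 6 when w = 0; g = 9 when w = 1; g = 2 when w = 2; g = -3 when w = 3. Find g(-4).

L_0(-4) = (-5)·(-6)·(-7)/[(-1)·(-2)·(-3)] = 35
L_1(-4) = (-4)·(-6)·(-7)/[(1)·(-1)·(-2)] = -84
L_2(-4) = (-4)·(-5)·(-7)/[(2)·(1)·(-1)] = 70
L_3(-4) = (-4)·(-5)·(-6)/[(3)·(2)·(1)] = -20
Sum: 6·(35) + 9·(-84) + 2·(70) + (-3)·(-20) = -346

-346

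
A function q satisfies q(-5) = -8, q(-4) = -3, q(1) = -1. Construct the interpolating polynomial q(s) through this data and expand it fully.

L_0(s) = (s + 4)(s - 1) / [6] = (1/6)s^2 + (1/2)s - 2/3
L_1(s) = (s + 5)(s - 1) / [-5] = -(1/5)s^2 - (4/5)s + 1
L_2(s) = (s + 5)(s + 4) / [30] = (1/30)s^2 + (3/10)s + 2/3
q(s) = (-8)·L_0 + (-3)·L_1 + (-1)·L_2
  (-8)·L_0(s) = -(4/3)s^2 - 4s + 16/3
  (-3)·L_1(s) = (3/5)s^2 + (12/5)s - 3
  (-1)·L_2(s) = -(1/30)s^2 - (3/10)s - 2/3
Adding term by term: -(23/30)s^2 - (19/10)s + 5/3

q(s) = -(23/30)s^2 - (19/10)s + 5/3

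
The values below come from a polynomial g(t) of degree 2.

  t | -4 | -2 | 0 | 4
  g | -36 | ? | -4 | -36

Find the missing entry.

The 3 known values determine g uniquely (degree ≤ 2).
Evaluate each Lagrange basis at t = -2:
L_0(-2) = (-2)·(-6)/[(-4)·(-8)] = 3/8
L_1(-2) = (2)·(-6)/[(4)·(-4)] = 3/4
L_2(-2) = (2)·(-2)/[(8)·(4)] = -1/8
Sum: (-36)·(3/8) + (-4)·(3/4) + (-36)·(-1/8) = -12

-12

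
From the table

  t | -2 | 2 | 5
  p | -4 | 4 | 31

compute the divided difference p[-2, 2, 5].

1

p[-2,2] = (4 - (-4)) / (2 - (-2)) = 2
p[2,5] = (31 - 4) / (5 - 2) = 9
p[-2,2,5] = (9 - 2) / (5 - (-2)) = 1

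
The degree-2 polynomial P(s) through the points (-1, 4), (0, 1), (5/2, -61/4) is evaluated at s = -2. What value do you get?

5

L_0(-2) = (-2)·(-9/2)/[(-1)·(-7/2)] = 18/7
L_1(-2) = (-1)·(-9/2)/[(1)·(-5/2)] = -9/5
L_2(-2) = (-1)·(-2)/[(7/2)·(5/2)] = 8/35
Sum: 4·(18/7) + 1·(-9/5) + (-61/4)·(8/35) = 5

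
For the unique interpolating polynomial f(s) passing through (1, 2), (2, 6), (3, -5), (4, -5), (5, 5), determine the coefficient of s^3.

187/12

Build the Lagrange basis polynomials:
L_0(s) = (s - 2)(s - 3)(s - 4)(s - 5) / [24] = (1/24)s^4 - (7/12)s^3 + (71/24)s^2 - (77/12)s + 5
L_1(s) = (s - 1)(s - 3)(s - 4)(s - 5) / [-6] = -(1/6)s^4 + (13/6)s^3 - (59/6)s^2 + (107/6)s - 10
L_2(s) = (s - 1)(s - 2)(s - 4)(s - 5) / [4] = (1/4)s^4 - 3s^3 + (49/4)s^2 - (39/2)s + 10
L_3(s) = (s - 1)(s - 2)(s - 3)(s - 5) / [-6] = -(1/6)s^4 + (11/6)s^3 - (41/6)s^2 + (61/6)s - 5
L_4(s) = (s - 1)(s - 2)(s - 3)(s - 4) / [24] = (1/24)s^4 - (5/12)s^3 + (35/24)s^2 - (25/12)s + 1
f(s) = 2·L_0 + 6·L_1 + (-5)·L_2 + (-5)·L_3 + 5·L_4
Only the coefficient of s^3 is needed; take it from each L_i and combine:
2·(-7/12) + 6·(13/6) + (-5)·(-3) + (-5)·(11/6) + 5·(-5/12) = 187/12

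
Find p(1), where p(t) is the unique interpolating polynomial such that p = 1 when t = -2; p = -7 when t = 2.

Evaluate each Lagrange basis at t = 1:
L_0(1) = (-1)/[(-4)] = 1/4
L_1(1) = (3)/[(4)] = 3/4
Sum: 1·(1/4) + (-7)·(3/4) = -5

-5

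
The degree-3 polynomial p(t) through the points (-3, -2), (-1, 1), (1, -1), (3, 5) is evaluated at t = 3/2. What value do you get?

Evaluate each Lagrange basis at t = 3/2:
L_0(3/2) = (5/2)·(1/2)·(-3/2)/[(-2)·(-4)·(-6)] = 5/128
L_1(3/2) = (9/2)·(1/2)·(-3/2)/[(2)·(-2)·(-4)] = -27/128
L_2(3/2) = (9/2)·(5/2)·(-3/2)/[(4)·(2)·(-2)] = 135/128
L_3(3/2) = (9/2)·(5/2)·(1/2)/[(6)·(4)·(2)] = 15/128
Sum: (-2)·(5/128) + 1·(-27/128) + (-1)·(135/128) + 5·(15/128) = -97/128

-97/128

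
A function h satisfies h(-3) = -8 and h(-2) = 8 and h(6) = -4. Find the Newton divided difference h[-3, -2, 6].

-35/18

h[-3,-2] = (8 - (-8)) / (-2 - (-3)) = 16
h[-2,6] = (-4 - 8) / (6 - (-2)) = -3/2
h[-3,-2,6] = (-3/2 - 16) / (6 - (-3)) = -35/18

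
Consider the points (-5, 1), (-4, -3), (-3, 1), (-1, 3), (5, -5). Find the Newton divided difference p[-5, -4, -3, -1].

-5/4

p[-5,-4] = (-3 - 1) / (-4 - (-5)) = -4
p[-4,-3] = (1 - (-3)) / (-3 - (-4)) = 4
p[-3,-1] = (3 - 1) / (-1 - (-3)) = 1
p[-5,-4,-3] = (4 - (-4)) / (-3 - (-5)) = 4
p[-4,-3,-1] = (1 - 4) / (-1 - (-4)) = -1
p[-5,-4,-3,-1] = (-1 - 4) / (-1 - (-5)) = -5/4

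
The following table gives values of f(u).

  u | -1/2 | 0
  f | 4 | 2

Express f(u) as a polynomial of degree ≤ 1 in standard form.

L_0(u) = u / [-1/2] = -2u
L_1(u) = (u + 1/2) / [1/2] = 2u + 1
f(u) = 4·L_0 + 2·L_1
  4·L_0(u) = -8u
  2·L_1(u) = 4u + 2
Adding term by term: -4u + 2

f(u) = -4u + 2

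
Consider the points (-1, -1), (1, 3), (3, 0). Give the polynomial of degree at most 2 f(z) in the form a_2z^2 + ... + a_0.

f(z) = -(7/8)z^2 + 2z + 15/8

Build the Lagrange basis polynomials:
L_0(z) = (z - 1)(z - 3) / [8] = (1/8)z^2 - (1/2)z + 3/8
L_1(z) = (z + 1)(z - 3) / [-4] = -(1/4)z^2 + (1/2)z + 3/4
L_2(z) = (z + 1)(z - 1) / [8] = (1/8)z^2 - 1/8
f(z) = (-1)·L_0 + 3·L_1 + 0·L_2
  (-1)·L_0(z) = -(1/8)z^2 + (1/2)z - 3/8
  3·L_1(z) = -(3/4)z^2 + (3/2)z + 9/4
  0·L_2(z) = 0
Adding term by term: -(7/8)z^2 + 2z + 15/8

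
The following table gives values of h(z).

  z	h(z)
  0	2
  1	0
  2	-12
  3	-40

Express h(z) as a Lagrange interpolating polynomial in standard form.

L_0(z) = (z - 1)(z - 2)(z - 3) / [-6] = -(1/6)z^3 + z^2 - (11/6)z + 1
L_1(z) = z(z - 2)(z - 3) / [2] = (1/2)z^3 - (5/2)z^2 + 3z
L_2(z) = z(z - 1)(z - 3) / [-2] = -(1/2)z^3 + 2z^2 - (3/2)z
L_3(z) = z(z - 1)(z - 2) / [6] = (1/6)z^3 - (1/2)z^2 + (1/3)z
h(z) = 2·L_0 + 0·L_1 + (-12)·L_2 + (-40)·L_3
  2·L_0(z) = -(1/3)z^3 + 2z^2 - (11/3)z + 2
  0·L_1(z) = 0
  (-12)·L_2(z) = 6z^3 - 24z^2 + 18z
  (-40)·L_3(z) = -(20/3)z^3 + 20z^2 - (40/3)z
Adding term by term: -z^3 - 2z^2 + z + 2

h(z) = -z^3 - 2z^2 + z + 2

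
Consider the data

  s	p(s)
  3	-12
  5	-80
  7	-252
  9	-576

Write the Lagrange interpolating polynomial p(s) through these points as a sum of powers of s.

Build the Lagrange basis polynomials:
L_0(s) = (s - 5)(s - 7)(s - 9) / [-48] = -(1/48)s^3 + (7/16)s^2 - (143/48)s + 105/16
L_1(s) = (s - 3)(s - 7)(s - 9) / [16] = (1/16)s^3 - (19/16)s^2 + (111/16)s - 189/16
L_2(s) = (s - 3)(s - 5)(s - 9) / [-16] = -(1/16)s^3 + (17/16)s^2 - (87/16)s + 135/16
L_3(s) = (s - 3)(s - 5)(s - 7) / [48] = (1/48)s^3 - (5/16)s^2 + (71/48)s - 35/16
p(s) = (-12)·L_0 + (-80)·L_1 + (-252)·L_2 + (-576)·L_3
  (-12)·L_0(s) = (1/4)s^3 - (21/4)s^2 + (143/4)s - 315/4
  (-80)·L_1(s) = -5s^3 + 95s^2 - 555s + 945
  (-252)·L_2(s) = (63/4)s^3 - (1071/4)s^2 + (5481/4)s - 8505/4
  (-576)·L_3(s) = -12s^3 + 180s^2 - 852s + 1260
Adding term by term: -s^3 + 2s^2 - s

p(s) = -s^3 + 2s^2 - s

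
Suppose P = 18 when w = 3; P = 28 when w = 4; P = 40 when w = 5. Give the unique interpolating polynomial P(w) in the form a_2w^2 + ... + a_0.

P(w) = w^2 + 3w

Build the Lagrange basis polynomials:
L_0(w) = (w - 4)(w - 5) / [2] = (1/2)w^2 - (9/2)w + 10
L_1(w) = (w - 3)(w - 5) / [-1] = -w^2 + 8w - 15
L_2(w) = (w - 3)(w - 4) / [2] = (1/2)w^2 - (7/2)w + 6
P(w) = 18·L_0 + 28·L_1 + 40·L_2
  18·L_0(w) = 9w^2 - 81w + 180
  28·L_1(w) = -28w^2 + 224w - 420
  40·L_2(w) = 20w^2 - 140w + 240
Adding term by term: w^2 + 3w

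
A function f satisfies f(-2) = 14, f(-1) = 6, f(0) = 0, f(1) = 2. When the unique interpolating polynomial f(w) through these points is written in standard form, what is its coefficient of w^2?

Build the Lagrange basis polynomials:
L_0(w) = (w + 1)w(w - 1) / [-6] = -(1/6)w^3 + (1/6)w
L_1(w) = (w + 2)w(w - 1) / [2] = (1/2)w^3 + (1/2)w^2 - w
L_2(w) = (w + 2)(w + 1)(w - 1) / [-2] = -(1/2)w^3 - w^2 + (1/2)w + 1
L_3(w) = (w + 2)(w + 1)w / [6] = (1/6)w^3 + (1/2)w^2 + (1/3)w
f(w) = 14·L_0 + 6·L_1 + 0·L_2 + 2·L_3
Only the coefficient of w^2 is needed; take it from each L_i and combine:
14·(0) + 6·(1/2) + 0·(-1) + 2·(1/2) = 4

4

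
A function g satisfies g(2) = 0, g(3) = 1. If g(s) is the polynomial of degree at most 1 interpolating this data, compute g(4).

L_0(4) = (1)/[(-1)] = -1
L_1(4) = (2)/[(1)] = 2
Sum: 0 + 1·(2) = 2

2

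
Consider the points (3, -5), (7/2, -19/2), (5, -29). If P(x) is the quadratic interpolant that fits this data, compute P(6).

Using Newton's divided-difference form:
P[3,7/2] = (-19/2 - (-5)) / (7/2 - 3) = -9
P[7/2,5] = (-29 - (-19/2)) / (5 - 7/2) = -13
P[3,7/2,5] = (-13 - (-9)) / (5 - 3) = -2
P(6) = -5 + (-9)·(3) + (-2)·(3)·(5/2) = -47

-47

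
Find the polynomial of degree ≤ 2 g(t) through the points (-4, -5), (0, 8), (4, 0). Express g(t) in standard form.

Build the Lagrange basis polynomials:
L_0(t) = t(t - 4) / [32] = (1/32)t^2 - (1/8)t
L_1(t) = (t + 4)(t - 4) / [-16] = -(1/16)t^2 + 1
L_2(t) = (t + 4)t / [32] = (1/32)t^2 + (1/8)t
g(t) = (-5)·L_0 + 8·L_1 + 0·L_2
  (-5)·L_0(t) = -(5/32)t^2 + (5/8)t
  8·L_1(t) = -(1/2)t^2 + 8
  0·L_2(t) = 0
Adding term by term: -(21/32)t^2 + (5/8)t + 8

g(t) = -(21/32)t^2 + (5/8)t + 8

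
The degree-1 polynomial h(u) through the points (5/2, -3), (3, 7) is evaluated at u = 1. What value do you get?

-33

Evaluate each Lagrange basis at u = 1:
L_0(1) = (-2)/[(-1/2)] = 4
L_1(1) = (-3/2)/[(1/2)] = -3
Sum: (-3)·(4) + 7·(-3) = -33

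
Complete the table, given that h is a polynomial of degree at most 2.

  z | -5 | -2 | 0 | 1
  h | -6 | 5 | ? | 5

56/9

The 3 known values determine h uniquely (degree ≤ 2).
Evaluate each Lagrange basis at z = 0:
L_0(0) = (2)·(-1)/[(-3)·(-6)] = -1/9
L_1(0) = (5)·(-1)/[(3)·(-3)] = 5/9
L_2(0) = (5)·(2)/[(6)·(3)] = 5/9
Sum: (-6)·(-1/9) + 5·(5/9) + 5·(5/9) = 56/9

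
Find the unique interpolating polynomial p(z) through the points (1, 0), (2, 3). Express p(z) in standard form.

p(z) = 3z - 3

Build the Lagrange basis polynomials:
L_0(z) = (z - 2) / [-1] = -z + 2
L_1(z) = (z - 1) / [1] = z - 1
p(z) = 0·L_0 + 3·L_1
  0·L_0(z) = 0
  3·L_1(z) = 3z - 3
Adding term by term: 3z - 3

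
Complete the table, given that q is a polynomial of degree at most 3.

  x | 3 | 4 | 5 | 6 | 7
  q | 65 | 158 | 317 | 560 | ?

905

The 4 known values determine q uniquely (degree ≤ 3).
L_0(7) = (3)·(2)·(1)/[(-1)·(-2)·(-3)] = -1
L_1(7) = (4)·(2)·(1)/[(1)·(-1)·(-2)] = 4
L_2(7) = (4)·(3)·(1)/[(2)·(1)·(-1)] = -6
L_3(7) = (4)·(3)·(2)/[(3)·(2)·(1)] = 4
Sum: 65·(-1) + 158·(4) + 317·(-6) + 560·(4) = 905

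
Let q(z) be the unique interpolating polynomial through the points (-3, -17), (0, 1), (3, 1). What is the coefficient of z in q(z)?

3

L_0(z) = z(z - 3) / [18] = (1/18)z^2 - (1/6)z
L_1(z) = (z + 3)(z - 3) / [-9] = -(1/9)z^2 + 1
L_2(z) = (z + 3)z / [18] = (1/18)z^2 + (1/6)z
q(z) = (-17)·L_0 + 1·L_1 + 1·L_2
Only the coefficient of z is needed; take it from each L_i and combine:
(-17)·(-1/6) + 1·(0) + 1·(1/6) = 3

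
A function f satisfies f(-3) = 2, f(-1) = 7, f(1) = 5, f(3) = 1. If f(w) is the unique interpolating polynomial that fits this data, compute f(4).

-3/16

Evaluate each Lagrange basis at w = 4:
L_0(4) = (5)·(3)·(1)/[(-2)·(-4)·(-6)] = -5/16
L_1(4) = (7)·(3)·(1)/[(2)·(-2)·(-4)] = 21/16
L_2(4) = (7)·(5)·(1)/[(4)·(2)·(-2)] = -35/16
L_3(4) = (7)·(5)·(3)/[(6)·(4)·(2)] = 35/16
Sum: 2·(-5/16) + 7·(21/16) + 5·(-35/16) + 1·(35/16) = -3/16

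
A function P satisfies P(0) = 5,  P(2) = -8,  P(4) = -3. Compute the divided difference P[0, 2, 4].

P[0,2] = (-8 - 5) / (2 - 0) = -13/2
P[2,4] = (-3 - (-8)) / (4 - 2) = 5/2
P[0,2,4] = (5/2 - (-13/2)) / (4 - 0) = 9/4

9/4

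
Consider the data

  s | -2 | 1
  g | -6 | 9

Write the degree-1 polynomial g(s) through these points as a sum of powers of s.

L_0(s) = (s - 1) / [-3] = -(1/3)s + 1/3
L_1(s) = (s + 2) / [3] = (1/3)s + 2/3
g(s) = (-6)·L_0 + 9·L_1
  (-6)·L_0(s) = 2s - 2
  9·L_1(s) = 3s + 6
Adding term by term: 5s + 4

g(s) = 5s + 4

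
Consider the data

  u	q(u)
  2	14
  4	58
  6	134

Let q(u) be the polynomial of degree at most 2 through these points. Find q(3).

Using Newton's divided-difference form:
q[2,4] = (58 - 14) / (4 - 2) = 22
q[4,6] = (134 - 58) / (6 - 4) = 38
q[2,4,6] = (38 - 22) / (6 - 2) = 4
q(3) = 14 + 22·(1) + 4·(1)·(-1) = 32

32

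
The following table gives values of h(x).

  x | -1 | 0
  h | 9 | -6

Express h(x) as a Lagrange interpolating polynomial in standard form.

h(x) = -15x - 6

Build the Lagrange basis polynomials:
L_0(x) = x / [-1] = -x
L_1(x) = (x + 1) / [1] = x + 1
h(x) = 9·L_0 + (-6)·L_1
  9·L_0(x) = -9x
  (-6)·L_1(x) = -6x - 6
Adding term by term: -15x - 6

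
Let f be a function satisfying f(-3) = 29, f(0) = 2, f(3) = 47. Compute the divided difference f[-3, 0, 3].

4

f[-3,0] = (2 - 29) / (0 - (-3)) = -9
f[0,3] = (47 - 2) / (3 - 0) = 15
f[-3,0,3] = (15 - (-9)) / (3 - (-3)) = 4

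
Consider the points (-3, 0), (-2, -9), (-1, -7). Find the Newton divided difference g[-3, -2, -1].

11/2

g[-3,-2] = (-9 - 0) / (-2 - (-3)) = -9
g[-2,-1] = (-7 - (-9)) / (-1 - (-2)) = 2
g[-3,-2,-1] = (2 - (-9)) / (-1 - (-3)) = 11/2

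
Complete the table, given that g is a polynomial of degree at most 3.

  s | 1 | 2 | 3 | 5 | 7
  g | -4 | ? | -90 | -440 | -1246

The 4 known values determine g uniquely (degree ≤ 3).
L_0(2) = (-1)·(-3)·(-5)/[(-2)·(-4)·(-6)] = 5/16
L_1(2) = (1)·(-3)·(-5)/[(2)·(-2)·(-4)] = 15/16
L_2(2) = (1)·(-1)·(-5)/[(4)·(2)·(-2)] = -5/16
L_3(2) = (1)·(-1)·(-3)/[(6)·(4)·(2)] = 1/16
Sum: (-4)·(5/16) + (-90)·(15/16) + (-440)·(-5/16) + (-1246)·(1/16) = -26

-26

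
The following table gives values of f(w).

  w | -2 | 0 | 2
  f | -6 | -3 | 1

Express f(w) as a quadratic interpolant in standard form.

Build the Lagrange basis polynomials:
L_0(w) = w(w - 2) / [8] = (1/8)w^2 - (1/4)w
L_1(w) = (w + 2)(w - 2) / [-4] = -(1/4)w^2 + 1
L_2(w) = (w + 2)w / [8] = (1/8)w^2 + (1/4)w
f(w) = (-6)·L_0 + (-3)·L_1 + 1·L_2
  (-6)·L_0(w) = -(3/4)w^2 + (3/2)w
  (-3)·L_1(w) = (3/4)w^2 - 3
  1·L_2(w) = (1/8)w^2 + (1/4)w
Adding term by term: (1/8)w^2 + (7/4)w - 3

f(w) = (1/8)w^2 + (7/4)w - 3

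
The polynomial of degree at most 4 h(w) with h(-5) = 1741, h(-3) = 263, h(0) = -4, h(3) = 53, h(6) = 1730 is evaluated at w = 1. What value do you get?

Using Newton's divided-difference form:
h[-5,-3] = (263 - 1741) / (-3 - (-5)) = -739
h[-3,0] = (-4 - 263) / (0 - (-3)) = -89
h[0,3] = (53 - (-4)) / (3 - 0) = 19
h[3,6] = (1730 - 53) / (6 - 3) = 559
h[-5,-3,0] = (-89 - (-739)) / (0 - (-5)) = 130
h[-3,0,3] = (19 - (-89)) / (3 - (-3)) = 18
h[0,3,6] = (559 - 19) / (6 - 0) = 90
h[-5,-3,0,3] = (18 - 130) / (3 - (-5)) = -14
h[-3,0,3,6] = (90 - 18) / (6 - (-3)) = 8
h[-5,-3,0,3,6] = (8 - (-14)) / (6 - (-5)) = 2
h(1) = 1741 + (-739)·(6) + 130·(6)·(4) + (-14)·(6)·(4)·(1) + 2·(6)·(4)·(1)·(-2) = -5

-5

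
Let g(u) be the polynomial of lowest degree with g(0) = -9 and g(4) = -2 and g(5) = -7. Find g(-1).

Evaluate each Lagrange basis at u = -1:
L_0(-1) = (-5)·(-6)/[(-4)·(-5)] = 3/2
L_1(-1) = (-1)·(-6)/[(4)·(-1)] = -3/2
L_2(-1) = (-1)·(-5)/[(5)·(1)] = 1
Sum: (-9)·(3/2) + (-2)·(-3/2) + (-7)·(1) = -35/2

-35/2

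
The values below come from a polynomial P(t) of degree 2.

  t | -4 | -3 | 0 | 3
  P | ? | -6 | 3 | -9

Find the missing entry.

The 3 known values determine P uniquely (degree ≤ 2).
Evaluate each Lagrange basis at t = -4:
L_0(-4) = (-4)·(-7)/[(-3)·(-6)] = 14/9
L_1(-4) = (-1)·(-7)/[(3)·(-3)] = -7/9
L_2(-4) = (-1)·(-4)/[(6)·(3)] = 2/9
Sum: (-6)·(14/9) + 3·(-7/9) + (-9)·(2/9) = -41/3

-41/3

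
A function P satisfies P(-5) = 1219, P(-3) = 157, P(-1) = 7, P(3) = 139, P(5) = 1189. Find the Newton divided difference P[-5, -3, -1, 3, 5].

2

P[-5,-3] = (157 - 1219) / (-3 - (-5)) = -531
P[-3,-1] = (7 - 157) / (-1 - (-3)) = -75
P[-1,3] = (139 - 7) / (3 - (-1)) = 33
P[3,5] = (1189 - 139) / (5 - 3) = 525
P[-5,-3,-1] = (-75 - (-531)) / (-1 - (-5)) = 114
P[-3,-1,3] = (33 - (-75)) / (3 - (-3)) = 18
P[-1,3,5] = (525 - 33) / (5 - (-1)) = 82
P[-5,-3,-1,3] = (18 - 114) / (3 - (-5)) = -12
P[-3,-1,3,5] = (82 - 18) / (5 - (-3)) = 8
P[-5,-3,-1,3,5] = (8 - (-12)) / (5 - (-5)) = 2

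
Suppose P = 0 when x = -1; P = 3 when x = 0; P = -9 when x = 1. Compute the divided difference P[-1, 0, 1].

-15/2

P[-1,0] = (3 - 0) / (0 - (-1)) = 3
P[0,1] = (-9 - 3) / (1 - 0) = -12
P[-1,0,1] = (-12 - 3) / (1 - (-1)) = -15/2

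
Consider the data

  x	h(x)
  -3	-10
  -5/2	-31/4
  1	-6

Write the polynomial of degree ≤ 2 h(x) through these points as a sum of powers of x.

h(x) = -x^2 - x - 4

Build the Lagrange basis polynomials:
L_0(x) = (x + 5/2)(x - 1) / [2] = (1/2)x^2 + (3/4)x - 5/4
L_1(x) = (x + 3)(x - 1) / [-7/4] = -(4/7)x^2 - (8/7)x + 12/7
L_2(x) = (x + 3)(x + 5/2) / [14] = (1/14)x^2 + (11/28)x + 15/28
h(x) = (-10)·L_0 + (-31/4)·L_1 + (-6)·L_2
  (-10)·L_0(x) = -5x^2 - (15/2)x + 25/2
  (-31/4)·L_1(x) = (31/7)x^2 + (62/7)x - 93/7
  (-6)·L_2(x) = -(3/7)x^2 - (33/14)x - 45/14
Adding term by term: -x^2 - x - 4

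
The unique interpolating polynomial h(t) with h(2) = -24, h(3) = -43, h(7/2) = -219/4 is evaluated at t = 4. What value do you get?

-68

Using Newton's divided-difference form:
h[2,3] = (-43 - (-24)) / (3 - 2) = -19
h[3,7/2] = (-219/4 - (-43)) / (7/2 - 3) = -47/2
h[2,3,7/2] = (-47/2 - (-19)) / (7/2 - 2) = -3
h(4) = -24 + (-19)·(2) + (-3)·(2)·(1) = -68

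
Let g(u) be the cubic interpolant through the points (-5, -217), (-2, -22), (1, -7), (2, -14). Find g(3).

-17

Evaluate each Lagrange basis at u = 3:
L_0(3) = (5)·(2)·(1)/[(-3)·(-6)·(-7)] = -5/63
L_1(3) = (8)·(2)·(1)/[(3)·(-3)·(-4)] = 4/9
L_2(3) = (8)·(5)·(1)/[(6)·(3)·(-1)] = -20/9
L_3(3) = (8)·(5)·(2)/[(7)·(4)·(1)] = 20/7
Sum: (-217)·(-5/63) + (-22)·(4/9) + (-7)·(-20/9) + (-14)·(20/7) = -17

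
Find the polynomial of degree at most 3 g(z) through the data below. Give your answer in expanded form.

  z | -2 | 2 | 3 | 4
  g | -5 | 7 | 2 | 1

g(z) = (3/5)z^3 - (17/5)z^2 + (3/5)z + 73/5

Build the Lagrange basis polynomials:
L_0(z) = (z - 2)(z - 3)(z - 4) / [-120] = -(1/120)z^3 + (3/40)z^2 - (13/60)z + 1/5
L_1(z) = (z + 2)(z - 3)(z - 4) / [8] = (1/8)z^3 - (5/8)z^2 - (1/4)z + 3
L_2(z) = (z + 2)(z - 2)(z - 4) / [-5] = -(1/5)z^3 + (4/5)z^2 + (4/5)z - 16/5
L_3(z) = (z + 2)(z - 2)(z - 3) / [12] = (1/12)z^3 - (1/4)z^2 - (1/3)z + 1
g(z) = (-5)·L_0 + 7·L_1 + 2·L_2 + 1·L_3
  (-5)·L_0(z) = (1/24)z^3 - (3/8)z^2 + (13/12)z - 1
  7·L_1(z) = (7/8)z^3 - (35/8)z^2 - (7/4)z + 21
  2·L_2(z) = -(2/5)z^3 + (8/5)z^2 + (8/5)z - 32/5
  1·L_3(z) = (1/12)z^3 - (1/4)z^2 - (1/3)z + 1
Adding term by term: (3/5)z^3 - (17/5)z^2 + (3/5)z + 73/5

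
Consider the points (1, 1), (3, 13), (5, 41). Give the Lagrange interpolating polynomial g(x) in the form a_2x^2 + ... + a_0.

g(x) = 2x^2 - 2x + 1

L_0(x) = (x - 3)(x - 5) / [8] = (1/8)x^2 - x + 15/8
L_1(x) = (x - 1)(x - 5) / [-4] = -(1/4)x^2 + (3/2)x - 5/4
L_2(x) = (x - 1)(x - 3) / [8] = (1/8)x^2 - (1/2)x + 3/8
g(x) = 1·L_0 + 13·L_1 + 41·L_2
  1·L_0(x) = (1/8)x^2 - x + 15/8
  13·L_1(x) = -(13/4)x^2 + (39/2)x - 65/4
  41·L_2(x) = (41/8)x^2 - (41/2)x + 123/8
Adding term by term: 2x^2 - 2x + 1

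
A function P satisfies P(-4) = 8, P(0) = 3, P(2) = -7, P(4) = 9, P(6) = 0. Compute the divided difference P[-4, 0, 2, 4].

P[-4,0] = (3 - 8) / (0 - (-4)) = -5/4
P[0,2] = (-7 - 3) / (2 - 0) = -5
P[2,4] = (9 - (-7)) / (4 - 2) = 8
P[-4,0,2] = (-5 - (-5/4)) / (2 - (-4)) = -5/8
P[0,2,4] = (8 - (-5)) / (4 - 0) = 13/4
P[-4,0,2,4] = (13/4 - (-5/8)) / (4 - (-4)) = 31/64

31/64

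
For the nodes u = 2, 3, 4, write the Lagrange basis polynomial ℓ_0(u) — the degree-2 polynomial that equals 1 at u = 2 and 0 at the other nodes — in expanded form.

ℓ_0(u) = (u - 3)(u - 4) / [(-1)·(-2)]
       = (u^2 - 7u + 12) / (2)

ℓ_0(u) = (1/2)u^2 - (7/2)u + 6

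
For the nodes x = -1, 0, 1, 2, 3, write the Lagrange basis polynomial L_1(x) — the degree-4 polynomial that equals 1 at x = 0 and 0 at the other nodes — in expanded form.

L_1(x) = -(1/6)x^4 + (5/6)x^3 - (5/6)x^2 - (5/6)x + 1

L_1(x) = (x + 1)(x - 1)(x - 2)(x - 3) / [(1)·(-1)·(-2)·(-3)]
       = (x^4 - 5x^3 + 5x^2 + 5x - 6) / (-6)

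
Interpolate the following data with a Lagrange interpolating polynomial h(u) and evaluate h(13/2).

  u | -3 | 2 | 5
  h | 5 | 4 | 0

L_0(13/2) = (9/2)·(3/2)/[(-5)·(-8)] = 27/160
L_1(13/2) = (19/2)·(3/2)/[(5)·(-3)] = -19/20
L_2(13/2) = (19/2)·(9/2)/[(8)·(3)] = 57/32
Sum: 5·(27/160) + 4·(-19/20) + 0 = -473/160

-473/160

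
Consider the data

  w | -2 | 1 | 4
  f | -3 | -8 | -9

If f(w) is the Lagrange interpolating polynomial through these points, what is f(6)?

L_0(6) = (5)·(2)/[(-3)·(-6)] = 5/9
L_1(6) = (8)·(2)/[(3)·(-3)] = -16/9
L_2(6) = (8)·(5)/[(6)·(3)] = 20/9
Sum: (-3)·(5/9) + (-8)·(-16/9) + (-9)·(20/9) = -67/9

-67/9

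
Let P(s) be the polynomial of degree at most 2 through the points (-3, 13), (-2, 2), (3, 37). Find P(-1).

-3

Evaluate each Lagrange basis at s = -1:
L_0(-1) = (1)·(-4)/[(-1)·(-6)] = -2/3
L_1(-1) = (2)·(-4)/[(1)·(-5)] = 8/5
L_2(-1) = (2)·(1)/[(6)·(5)] = 1/15
Sum: 13·(-2/3) + 2·(8/5) + 37·(1/15) = -3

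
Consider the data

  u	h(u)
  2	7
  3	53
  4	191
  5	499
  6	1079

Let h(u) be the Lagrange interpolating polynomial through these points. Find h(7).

Evaluate each Lagrange basis at u = 7:
L_0(7) = (4)·(3)·(2)·(1)/[(-1)·(-2)·(-3)·(-4)] = 1
L_1(7) = (5)·(3)·(2)·(1)/[(1)·(-1)·(-2)·(-3)] = -5
L_2(7) = (5)·(4)·(2)·(1)/[(2)·(1)·(-1)·(-2)] = 10
L_3(7) = (5)·(4)·(3)·(1)/[(3)·(2)·(1)·(-1)] = -10
L_4(7) = (5)·(4)·(3)·(2)/[(4)·(3)·(2)·(1)] = 5
Sum: 7·(1) + 53·(-5) + 191·(10) + 499·(-10) + 1079·(5) = 2057

2057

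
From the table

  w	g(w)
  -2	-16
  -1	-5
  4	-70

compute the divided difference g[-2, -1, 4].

g[-2,-1] = (-5 - (-16)) / (-1 - (-2)) = 11
g[-1,4] = (-70 - (-5)) / (4 - (-1)) = -13
g[-2,-1,4] = (-13 - 11) / (4 - (-2)) = -4

-4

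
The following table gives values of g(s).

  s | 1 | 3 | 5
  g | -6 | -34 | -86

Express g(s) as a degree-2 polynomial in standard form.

g(s) = -3s^2 - 2s - 1

Build the Lagrange basis polynomials:
L_0(s) = (s - 3)(s - 5) / [8] = (1/8)s^2 - s + 15/8
L_1(s) = (s - 1)(s - 5) / [-4] = -(1/4)s^2 + (3/2)s - 5/4
L_2(s) = (s - 1)(s - 3) / [8] = (1/8)s^2 - (1/2)s + 3/8
g(s) = (-6)·L_0 + (-34)·L_1 + (-86)·L_2
  (-6)·L_0(s) = -(3/4)s^2 + 6s - 45/4
  (-34)·L_1(s) = (17/2)s^2 - 51s + 85/2
  (-86)·L_2(s) = -(43/4)s^2 + 43s - 129/4
Adding term by term: -3s^2 - 2s - 1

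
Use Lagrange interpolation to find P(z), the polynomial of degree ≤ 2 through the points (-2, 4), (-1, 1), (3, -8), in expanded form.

P(z) = (3/20)z^2 - (51/20)z - 17/10

Build the Lagrange basis polynomials:
L_0(z) = (z + 1)(z - 3) / [5] = (1/5)z^2 - (2/5)z - 3/5
L_1(z) = (z + 2)(z - 3) / [-4] = -(1/4)z^2 + (1/4)z + 3/2
L_2(z) = (z + 2)(z + 1) / [20] = (1/20)z^2 + (3/20)z + 1/10
P(z) = 4·L_0 + 1·L_1 + (-8)·L_2
  4·L_0(z) = (4/5)z^2 - (8/5)z - 12/5
  1·L_1(z) = -(1/4)z^2 + (1/4)z + 3/2
  (-8)·L_2(z) = -(2/5)z^2 - (6/5)z - 4/5
Adding term by term: (3/20)z^2 - (51/20)z - 17/10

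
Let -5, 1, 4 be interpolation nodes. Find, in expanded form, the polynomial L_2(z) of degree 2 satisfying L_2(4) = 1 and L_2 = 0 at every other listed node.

L_2(z) = (z + 5)(z - 1) / [(9)·(3)]
       = (z^2 + 4z - 5) / (27)

L_2(z) = (1/27)z^2 + (4/27)z - 5/27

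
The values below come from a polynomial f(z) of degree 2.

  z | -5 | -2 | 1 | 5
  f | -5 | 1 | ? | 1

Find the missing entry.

The 3 known values determine f uniquely (degree ≤ 2).
Evaluate each Lagrange basis at z = 1:
L_0(1) = (3)·(-4)/[(-3)·(-10)] = -2/5
L_1(1) = (6)·(-4)/[(3)·(-7)] = 8/7
L_2(1) = (6)·(3)/[(10)·(7)] = 9/35
Sum: (-5)·(-2/5) + 1·(8/7) + 1·(9/35) = 17/5

17/5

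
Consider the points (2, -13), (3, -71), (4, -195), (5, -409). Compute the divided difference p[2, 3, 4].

p[2,3] = (-71 - (-13)) / (3 - 2) = -58
p[3,4] = (-195 - (-71)) / (4 - 3) = -124
p[2,3,4] = (-124 - (-58)) / (4 - 2) = -33

-33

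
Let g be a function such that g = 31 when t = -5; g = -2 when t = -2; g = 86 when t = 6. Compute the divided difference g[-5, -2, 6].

g[-5,-2] = (-2 - 31) / (-2 - (-5)) = -11
g[-2,6] = (86 - (-2)) / (6 - (-2)) = 11
g[-5,-2,6] = (11 - (-11)) / (6 - (-5)) = 2

2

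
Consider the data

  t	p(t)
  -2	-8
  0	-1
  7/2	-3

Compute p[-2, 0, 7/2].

-57/77

p[-2,0] = (-1 - (-8)) / (0 - (-2)) = 7/2
p[0,7/2] = (-3 - (-1)) / (7/2 - 0) = -4/7
p[-2,0,7/2] = (-4/7 - 7/2) / (7/2 - (-2)) = -57/77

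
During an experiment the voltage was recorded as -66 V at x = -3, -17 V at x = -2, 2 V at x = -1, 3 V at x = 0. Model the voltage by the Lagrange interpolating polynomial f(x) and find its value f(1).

L_0(1) = (3)·(2)·(1)/[(-1)·(-2)·(-3)] = -1
L_1(1) = (4)·(2)·(1)/[(1)·(-1)·(-2)] = 4
L_2(1) = (4)·(3)·(1)/[(2)·(1)·(-1)] = -6
L_3(1) = (4)·(3)·(2)/[(3)·(2)·(1)] = 4
Sum: (-66)·(-1) + (-17)·(4) + 2·(-6) + 3·(4) = -2

-2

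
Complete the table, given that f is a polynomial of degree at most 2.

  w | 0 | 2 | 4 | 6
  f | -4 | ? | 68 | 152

The 3 known values determine f uniquely (degree ≤ 2).
Evaluate each Lagrange basis at w = 2:
L_0(2) = (-2)·(-4)/[(-4)·(-6)] = 1/3
L_1(2) = (2)·(-4)/[(4)·(-2)] = 1
L_2(2) = (2)·(-2)/[(6)·(2)] = -1/3
Sum: (-4)·(1/3) + 68·(1) + 152·(-1/3) = 16

16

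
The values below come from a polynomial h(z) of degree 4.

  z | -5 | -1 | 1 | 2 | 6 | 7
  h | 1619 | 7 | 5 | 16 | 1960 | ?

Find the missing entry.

3791

The 5 known values determine h uniquely (degree ≤ 4).
Evaluate each Lagrange basis at z = 7:
L_0(7) = (8)·(6)·(5)·(1)/[(-4)·(-6)·(-7)·(-11)] = 10/77
L_1(7) = (12)·(6)·(5)·(1)/[(4)·(-2)·(-3)·(-7)] = -15/7
L_2(7) = (12)·(8)·(5)·(1)/[(6)·(2)·(-1)·(-5)] = 8
L_3(7) = (12)·(8)·(6)·(1)/[(7)·(3)·(1)·(-4)] = -48/7
L_4(7) = (12)·(8)·(6)·(5)/[(11)·(7)·(5)·(4)] = 144/77
Sum: 1619·(10/77) + 7·(-15/7) + 5·(8) + 16·(-48/7) + 1960·(144/77) = 3791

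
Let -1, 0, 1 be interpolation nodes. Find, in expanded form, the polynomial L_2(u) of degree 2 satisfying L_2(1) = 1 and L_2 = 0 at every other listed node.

L_2(u) = (1/2)u^2 + (1/2)u

L_2(u) = (u + 1)u / [(2)·(1)]
       = (u^2 + u) / (2)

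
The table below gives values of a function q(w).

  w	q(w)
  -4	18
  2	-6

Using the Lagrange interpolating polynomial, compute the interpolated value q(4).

L_0(4) = (2)/[(-6)] = -1/3
L_1(4) = (8)/[(6)] = 4/3
Sum: 18·(-1/3) + (-6)·(4/3) = -14

-14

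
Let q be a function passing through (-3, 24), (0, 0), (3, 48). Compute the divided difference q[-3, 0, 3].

4

q[-3,0] = (0 - 24) / (0 - (-3)) = -8
q[0,3] = (48 - 0) / (3 - 0) = 16
q[-3,0,3] = (16 - (-8)) / (3 - (-3)) = 4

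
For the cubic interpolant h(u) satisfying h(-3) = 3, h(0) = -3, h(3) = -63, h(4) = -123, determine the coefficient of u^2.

L_0(u) = u(u - 3)(u - 4) / [-126] = -(1/126)u^3 + (1/18)u^2 - (2/21)u
L_1(u) = (u + 3)(u - 3)(u - 4) / [36] = (1/36)u^3 - (1/9)u^2 - (1/4)u + 1
L_2(u) = (u + 3)u(u - 4) / [-18] = -(1/18)u^3 + (1/18)u^2 + (2/3)u
L_3(u) = (u + 3)u(u - 3) / [28] = (1/28)u^3 - (9/28)u
h(u) = 3·L_0 + (-3)·L_1 + (-63)·L_2 + (-123)·L_3
Only the coefficient of u^2 is needed; take it from each L_i and combine:
3·(1/18) + (-3)·(-1/9) + (-63)·(1/18) + (-123)·(0) = -3

-3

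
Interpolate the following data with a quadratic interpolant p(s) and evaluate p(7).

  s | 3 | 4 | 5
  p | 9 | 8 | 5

-7

Using Newton's divided-difference form:
p[3,4] = (8 - 9) / (4 - 3) = -1
p[4,5] = (5 - 8) / (5 - 4) = -3
p[3,4,5] = (-3 - (-1)) / (5 - 3) = -1
p(7) = 9 + (-1)·(4) + (-1)·(4)·(3) = -7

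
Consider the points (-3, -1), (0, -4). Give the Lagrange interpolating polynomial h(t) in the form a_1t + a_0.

h(t) = -t - 4

Build the Lagrange basis polynomials:
L_0(t) = t / [-3] = -(1/3)t
L_1(t) = (t + 3) / [3] = (1/3)t + 1
h(t) = (-1)·L_0 + (-4)·L_1
  (-1)·L_0(t) = (1/3)t
  (-4)·L_1(t) = -(4/3)t - 4
Adding term by term: -t - 4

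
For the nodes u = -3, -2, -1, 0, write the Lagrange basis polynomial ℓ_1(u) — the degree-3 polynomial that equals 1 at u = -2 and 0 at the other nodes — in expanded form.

ℓ_1(u) = (1/2)u^3 + 2u^2 + (3/2)u

ℓ_1(u) = (u + 3)(u + 1)u / [(1)·(-1)·(-2)]
       = (u^3 + 4u^2 + 3u) / (2)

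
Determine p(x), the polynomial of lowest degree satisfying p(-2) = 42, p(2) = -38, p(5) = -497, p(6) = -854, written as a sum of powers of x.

Build the Lagrange basis polynomials:
L_0(x) = (x - 2)(x - 5)(x - 6) / [-224] = -(1/224)x^3 + (13/224)x^2 - (13/56)x + 15/56
L_1(x) = (x + 2)(x - 5)(x - 6) / [48] = (1/48)x^3 - (3/16)x^2 + (1/6)x + 5/4
L_2(x) = (x + 2)(x - 2)(x - 6) / [-21] = -(1/21)x^3 + (2/7)x^2 + (4/21)x - 8/7
L_3(x) = (x + 2)(x - 2)(x - 5) / [32] = (1/32)x^3 - (5/32)x^2 - (1/8)x + 5/8
p(x) = 42·L_0 + (-38)·L_1 + (-497)·L_2 + (-854)·L_3
  42·L_0(x) = -(3/16)x^3 + (39/16)x^2 - (39/4)x + 45/4
  (-38)·L_1(x) = -(19/24)x^3 + (57/8)x^2 - (19/3)x - 95/2
  (-497)·L_2(x) = (71/3)x^3 - 142x^2 - (284/3)x + 568
  (-854)·L_3(x) = -(427/16)x^3 + (2135/16)x^2 + (427/4)x - 2135/4
Adding term by term: -4x^3 + x^2 - 4x - 2

p(x) = -4x^3 + x^2 - 4x - 2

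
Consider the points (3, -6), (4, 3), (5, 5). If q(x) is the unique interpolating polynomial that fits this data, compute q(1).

Evaluate each Lagrange basis at x = 1:
L_0(1) = (-3)·(-4)/[(-1)·(-2)] = 6
L_1(1) = (-2)·(-4)/[(1)·(-1)] = -8
L_2(1) = (-2)·(-3)/[(2)·(1)] = 3
Sum: (-6)·(6) + 3·(-8) + 5·(3) = -45

-45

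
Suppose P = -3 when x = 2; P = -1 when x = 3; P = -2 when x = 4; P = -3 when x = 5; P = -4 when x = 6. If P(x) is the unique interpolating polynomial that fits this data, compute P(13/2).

-681/128

Evaluate each Lagrange basis at x = 13/2:
L_0(13/2) = (7/2)·(5/2)·(3/2)·(1/2)/[(-1)·(-2)·(-3)·(-4)] = 35/128
L_1(13/2) = (9/2)·(5/2)·(3/2)·(1/2)/[(1)·(-1)·(-2)·(-3)] = -45/32
L_2(13/2) = (9/2)·(7/2)·(3/2)·(1/2)/[(2)·(1)·(-1)·(-2)] = 189/64
L_3(13/2) = (9/2)·(7/2)·(5/2)·(1/2)/[(3)·(2)·(1)·(-1)] = -105/32
L_4(13/2) = (9/2)·(7/2)·(5/2)·(3/2)/[(4)·(3)·(2)·(1)] = 315/128
Sum: (-3)·(35/128) + (-1)·(-45/32) + (-2)·(189/64) + (-3)·(-105/32) + (-4)·(315/128) = -681/128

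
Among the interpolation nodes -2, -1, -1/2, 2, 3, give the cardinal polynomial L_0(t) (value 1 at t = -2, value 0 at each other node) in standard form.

L_0(t) = (t + 1)(t + 1/2)(t - 2)(t - 3) / [(-1)·(-3/2)·(-4)·(-5)]
       = (t^4 - (7/2)t^3 - t^2 + (13/2)t + 3) / (30)

L_0(t) = (1/30)t^4 - (7/60)t^3 - (1/30)t^2 + (13/60)t + 1/10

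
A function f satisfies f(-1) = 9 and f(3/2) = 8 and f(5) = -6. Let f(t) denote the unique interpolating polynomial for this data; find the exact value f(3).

L_0(3) = (3/2)·(-2)/[(-5/2)·(-6)] = -1/5
L_1(3) = (4)·(-2)/[(5/2)·(-7/2)] = 32/35
L_2(3) = (4)·(3/2)/[(6)·(7/2)] = 2/7
Sum: 9·(-1/5) + 8·(32/35) + (-6)·(2/7) = 19/5

19/5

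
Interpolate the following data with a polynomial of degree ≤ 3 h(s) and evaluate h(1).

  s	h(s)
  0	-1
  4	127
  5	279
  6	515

Evaluate each Lagrange basis at s = 1:
L_0(1) = (-3)·(-4)·(-5)/[(-4)·(-5)·(-6)] = 1/2
L_1(1) = (1)·(-4)·(-5)/[(4)·(-1)·(-2)] = 5/2
L_2(1) = (1)·(-3)·(-5)/[(5)·(1)·(-1)] = -3
L_3(1) = (1)·(-3)·(-4)/[(6)·(2)·(1)] = 1
Sum: (-1)·(1/2) + 127·(5/2) + 279·(-3) + 515·(1) = -5

-5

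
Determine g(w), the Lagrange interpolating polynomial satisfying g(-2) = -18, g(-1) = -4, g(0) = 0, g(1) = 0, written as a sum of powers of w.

Build the Lagrange basis polynomials:
L_0(w) = (w + 1)w(w - 1) / [-6] = -(1/6)w^3 + (1/6)w
L_1(w) = (w + 2)w(w - 1) / [2] = (1/2)w^3 + (1/2)w^2 - w
L_2(w) = (w + 2)(w + 1)(w - 1) / [-2] = -(1/2)w^3 - w^2 + (1/2)w + 1
L_3(w) = (w + 2)(w + 1)w / [6] = (1/6)w^3 + (1/2)w^2 + (1/3)w
g(w) = (-18)·L_0 + (-4)·L_1 + 0·L_2 + 0·L_3
  (-18)·L_0(w) = 3w^3 - 3w
  (-4)·L_1(w) = -2w^3 - 2w^2 + 4w
  0·L_2(w) = 0
  0·L_3(w) = 0
Adding term by term: w^3 - 2w^2 + w

g(w) = w^3 - 2w^2 + w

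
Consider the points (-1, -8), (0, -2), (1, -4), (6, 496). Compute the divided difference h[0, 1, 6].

h[0,1] = (-4 - (-2)) / (1 - 0) = -2
h[1,6] = (496 - (-4)) / (6 - 1) = 100
h[0,1,6] = (100 - (-2)) / (6 - 0) = 17

17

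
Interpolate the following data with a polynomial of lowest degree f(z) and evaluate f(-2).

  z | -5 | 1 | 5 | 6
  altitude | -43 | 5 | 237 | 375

-1

L_0(-2) = (-3)·(-7)·(-8)/[(-6)·(-10)·(-11)] = 14/55
L_1(-2) = (3)·(-7)·(-8)/[(6)·(-4)·(-5)] = 7/5
L_2(-2) = (3)·(-3)·(-8)/[(10)·(4)·(-1)] = -9/5
L_3(-2) = (3)·(-3)·(-7)/[(11)·(5)·(1)] = 63/55
Sum: (-43)·(14/55) + 5·(7/5) + 237·(-9/5) + 375·(63/55) = -1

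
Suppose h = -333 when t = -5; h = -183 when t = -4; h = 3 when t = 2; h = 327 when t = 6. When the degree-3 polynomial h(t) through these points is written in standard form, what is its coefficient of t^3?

The leading coefficient equals the top divided difference h[-5,-4,2,6].
h[-5,-4] = (-183 - (-333)) / (-4 - (-5)) = 150
h[-4,2] = (3 - (-183)) / (2 - (-4)) = 31
h[2,6] = (327 - 3) / (6 - 2) = 81
h[-5,-4,2] = (31 - 150) / (2 - (-5)) = -17
h[-4,2,6] = (81 - 31) / (6 - (-4)) = 5
h[-5,-4,2,6] = (5 - (-17)) / (6 - (-5)) = 2

2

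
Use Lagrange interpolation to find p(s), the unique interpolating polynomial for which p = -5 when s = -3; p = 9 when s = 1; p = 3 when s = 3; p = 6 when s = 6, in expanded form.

Build the Lagrange basis polynomials:
L_0(s) = (s - 1)(s - 3)(s - 6) / [-216] = -(1/216)s^3 + (5/108)s^2 - (1/8)s + 1/12
L_1(s) = (s + 3)(s - 3)(s - 6) / [40] = (1/40)s^3 - (3/20)s^2 - (9/40)s + 27/20
L_2(s) = (s + 3)(s - 1)(s - 6) / [-36] = -(1/36)s^3 + (1/9)s^2 + (5/12)s - 1/2
L_3(s) = (s + 3)(s - 1)(s - 3) / [135] = (1/135)s^3 - (1/135)s^2 - (1/15)s + 1/15
p(s) = (-5)·L_0 + 9·L_1 + 3·L_2 + 6·L_3
  (-5)·L_0(s) = (5/216)s^3 - (25/108)s^2 + (5/8)s - 5/12
  9·L_1(s) = (9/40)s^3 - (27/20)s^2 - (81/40)s + 243/20
  3·L_2(s) = -(1/12)s^3 + (1/3)s^2 + (5/4)s - 3/2
  6·L_3(s) = (2/45)s^3 - (2/45)s^2 - (2/5)s + 2/5
Adding term by term: (113/540)s^3 - (349/270)s^2 - (11/20)s + 319/30

p(s) = (113/540)s^3 - (349/270)s^2 - (11/20)s + 319/30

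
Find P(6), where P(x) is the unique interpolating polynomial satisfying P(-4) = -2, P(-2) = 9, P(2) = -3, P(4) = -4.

Evaluate each Lagrange basis at x = 6:
L_0(6) = (8)·(4)·(2)/[(-2)·(-6)·(-8)] = -2/3
L_1(6) = (10)·(4)·(2)/[(2)·(-4)·(-6)] = 5/3
L_2(6) = (10)·(8)·(2)/[(6)·(4)·(-2)] = -10/3
L_3(6) = (10)·(8)·(4)/[(8)·(6)·(2)] = 10/3
Sum: (-2)·(-2/3) + 9·(5/3) + (-3)·(-10/3) + (-4)·(10/3) = 13

13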